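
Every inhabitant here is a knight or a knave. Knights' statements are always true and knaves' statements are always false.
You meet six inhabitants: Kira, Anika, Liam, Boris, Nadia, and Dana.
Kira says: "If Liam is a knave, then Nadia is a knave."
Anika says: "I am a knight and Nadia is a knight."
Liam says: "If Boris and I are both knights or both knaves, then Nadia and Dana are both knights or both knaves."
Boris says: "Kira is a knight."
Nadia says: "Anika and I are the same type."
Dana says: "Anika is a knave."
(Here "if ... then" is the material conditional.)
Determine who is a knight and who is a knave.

Kira is a knave, Anika is a knight, Liam is a knave, Boris is a knave, Nadia is a knight, and Dana is a knave.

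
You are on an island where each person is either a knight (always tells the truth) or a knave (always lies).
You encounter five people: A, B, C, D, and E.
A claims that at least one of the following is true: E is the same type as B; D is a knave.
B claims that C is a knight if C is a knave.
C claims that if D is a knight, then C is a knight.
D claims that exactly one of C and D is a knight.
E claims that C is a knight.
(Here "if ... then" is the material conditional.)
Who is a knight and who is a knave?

A is a knight; "at least one of the following is true: E is the same type as B; D is a knave" is True, as required.
B is a knave, so "C is a knight if C is a knave" must be False — and it is.
C is a knave, and the claim "if D is a knight, then C is a knight" is indeed False.
D is a knight; "exactly one of C and D is a knight" is True, as required.
Since E is a knave, "C is a knight" needs to be False, which holds.

Knights: A and D. Knaves: B, C, and E.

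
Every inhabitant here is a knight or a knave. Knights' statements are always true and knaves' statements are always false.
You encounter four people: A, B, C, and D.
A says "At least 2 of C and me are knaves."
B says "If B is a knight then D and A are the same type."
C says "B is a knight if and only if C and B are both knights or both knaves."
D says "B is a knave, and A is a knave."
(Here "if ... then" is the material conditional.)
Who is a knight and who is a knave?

A is a knave; "at least 2 of C and me are knaves" is false, as required.
B (knight): "if B is a knight then D and A are the same type" — true. ✓
C is a knight, and the claim "B is a knight if and only if C and B are both knights or both knaves" is indeed true.
Since D is a knave, "B is a knave, and A is a knave" needs to be false, which holds.

A is a knave, B is a knight, C is a knight, and D is a knave.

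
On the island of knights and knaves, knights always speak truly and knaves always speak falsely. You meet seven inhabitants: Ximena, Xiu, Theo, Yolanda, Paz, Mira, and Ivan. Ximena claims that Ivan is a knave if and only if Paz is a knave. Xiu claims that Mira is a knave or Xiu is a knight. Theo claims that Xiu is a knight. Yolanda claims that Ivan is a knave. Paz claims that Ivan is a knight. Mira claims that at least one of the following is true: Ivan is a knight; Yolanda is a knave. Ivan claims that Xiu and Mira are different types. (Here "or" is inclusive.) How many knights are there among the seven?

The unique consistent assignment is Ximena=knight, Xiu=knave, Theo=knave, Yolanda=knave, Paz=knight, Mira=knight, Ivan=knight.
That has 4 knights.

4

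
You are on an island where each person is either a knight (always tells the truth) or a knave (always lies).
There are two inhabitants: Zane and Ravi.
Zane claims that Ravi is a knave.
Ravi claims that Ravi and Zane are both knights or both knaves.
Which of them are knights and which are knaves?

As a knight, Zane's statement "Ravi is a knave" should be True; it is.
Ravi (knave): "Ravi and Zane are both knights or both knaves" — False. ✓

Zane is a knight and Ravi is a knave.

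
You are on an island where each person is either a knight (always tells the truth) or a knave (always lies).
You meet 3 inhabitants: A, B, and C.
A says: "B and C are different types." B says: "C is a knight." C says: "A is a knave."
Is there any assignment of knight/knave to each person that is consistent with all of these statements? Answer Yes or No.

Yes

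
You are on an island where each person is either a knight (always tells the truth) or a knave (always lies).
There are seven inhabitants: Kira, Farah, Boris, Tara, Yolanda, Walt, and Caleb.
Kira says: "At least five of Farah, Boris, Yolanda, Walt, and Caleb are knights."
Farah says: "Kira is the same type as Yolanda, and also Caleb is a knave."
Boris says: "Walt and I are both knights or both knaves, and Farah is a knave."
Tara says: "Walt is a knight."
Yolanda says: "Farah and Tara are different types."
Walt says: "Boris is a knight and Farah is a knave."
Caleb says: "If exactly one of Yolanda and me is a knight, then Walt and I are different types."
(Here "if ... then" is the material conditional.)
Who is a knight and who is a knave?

Kira is a knave, Farah is a knave, Boris is a knight, Tara is a knight, Yolanda is a knight, Walt is a knight, and Caleb is a knight.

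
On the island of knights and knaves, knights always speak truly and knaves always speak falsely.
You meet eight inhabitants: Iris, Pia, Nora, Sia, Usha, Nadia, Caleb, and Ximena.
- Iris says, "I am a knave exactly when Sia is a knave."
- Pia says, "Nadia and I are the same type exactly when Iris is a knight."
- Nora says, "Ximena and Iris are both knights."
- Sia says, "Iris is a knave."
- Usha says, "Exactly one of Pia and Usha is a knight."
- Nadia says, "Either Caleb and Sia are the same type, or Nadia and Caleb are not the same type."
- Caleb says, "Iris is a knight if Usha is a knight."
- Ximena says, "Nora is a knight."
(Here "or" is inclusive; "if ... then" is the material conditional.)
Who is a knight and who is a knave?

Iris is a knave; "I am a knave exactly when Sia is a knave" is False, as required.
Since Pia is a knave, "Nadia and I are the same type exactly when Iris is a knight" needs to be False, which holds.
Nora (knave): "Ximena and Iris are both knights" — False. ✓
Sia is a knight; "Iris is a knave" is true, as required.
As a knight, Usha's statement "exactly one of Pia and Usha is a knight" should be true; it is.
Nadia (knave): "either Caleb and Sia are the same type, or Nadia and Caleb are not the same type" — False. ✓
Caleb is a knave; "Iris is a knight if Usha is a knight" is False, as required.
Ximena is a knave; "Nora is a knight" is False, as required.

Iris is a knave, Pia is a knave, Nora is a knave, Sia is a knight, Usha is a knight, Nadia is a knave, Caleb is a knave, and Ximena is a knave.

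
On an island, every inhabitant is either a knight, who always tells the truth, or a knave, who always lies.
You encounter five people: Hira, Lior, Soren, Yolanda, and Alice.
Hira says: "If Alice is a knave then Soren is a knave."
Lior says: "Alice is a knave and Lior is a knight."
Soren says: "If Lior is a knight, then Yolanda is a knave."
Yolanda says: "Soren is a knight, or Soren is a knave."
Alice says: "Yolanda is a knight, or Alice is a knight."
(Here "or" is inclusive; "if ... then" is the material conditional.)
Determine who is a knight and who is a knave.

Hira (knight): "if Alice is a knave then Soren is a knave" — true. ✓
Lior (knave): "Alice is a knave and Lior is a knight" — False. ✓
Since Soren is a knight, "if Lior is a knight, then Yolanda is a knave" needs to be true, which holds.
Yolanda is a knight, so "Soren is a knight, or Soren is a knave" must be true — and it is.
Since Alice is a knight, "Yolanda is a knight, or Alice is a knight" needs to be true, which holds.

Hira is a knight, Lior is a knave, Soren is a knight, Yolanda is a knight, and Alice is a knight.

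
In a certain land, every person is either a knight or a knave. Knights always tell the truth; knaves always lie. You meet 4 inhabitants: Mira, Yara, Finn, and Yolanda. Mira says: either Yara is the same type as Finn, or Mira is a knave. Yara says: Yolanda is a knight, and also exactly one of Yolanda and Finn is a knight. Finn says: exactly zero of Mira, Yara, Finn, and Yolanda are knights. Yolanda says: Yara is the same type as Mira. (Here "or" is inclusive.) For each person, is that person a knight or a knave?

Suppose Mira is a knave. Then Mira's statement "either Yara is the same type as Finn, or Mira is a knave" would have to be false. Checking the 8 ways to assign the others, none is consistent with every speaker.
(For instance, with Yara=knave, Finn=knave, Yolanda=knave, Mira's claim "either Yara is the same type as Finn, or Mira is a knave" comes out true where it would need to be false.)
So Mira must be a knight, making "either Yara is the same type as Finn, or Mira is a knave" true. Taking Mira=knight, Yara=knave, Finn=knave, Yolanda=knave, each remaining statement checks out:
  Yara (knave): "Yolanda is a knight, and also exactly one of Yolanda and Finn is a knight" — false. ✓
  Finn (knave): "exactly zero of Mira, Yara, Finn, and Yolanda are knights" — false. ✓
  Yolanda (knave): "Yara is the same type as Mira" — false. ✓
This is the unique consistent assignment.

Mira is a knight, Yara is a knave, Finn is a knave, and Yolanda is a knave.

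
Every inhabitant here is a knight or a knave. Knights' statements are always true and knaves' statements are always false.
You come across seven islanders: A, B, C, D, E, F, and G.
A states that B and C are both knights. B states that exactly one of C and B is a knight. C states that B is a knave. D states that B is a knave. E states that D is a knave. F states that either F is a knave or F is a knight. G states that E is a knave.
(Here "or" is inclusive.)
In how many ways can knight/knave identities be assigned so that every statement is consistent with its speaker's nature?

1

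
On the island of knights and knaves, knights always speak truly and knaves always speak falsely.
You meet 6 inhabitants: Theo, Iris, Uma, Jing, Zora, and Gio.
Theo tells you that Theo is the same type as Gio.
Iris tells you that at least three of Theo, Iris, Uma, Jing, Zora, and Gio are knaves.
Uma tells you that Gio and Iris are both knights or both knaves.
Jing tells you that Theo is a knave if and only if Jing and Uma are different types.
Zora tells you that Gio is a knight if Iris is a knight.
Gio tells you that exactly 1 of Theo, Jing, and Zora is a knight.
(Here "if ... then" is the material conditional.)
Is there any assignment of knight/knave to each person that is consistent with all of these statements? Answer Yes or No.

No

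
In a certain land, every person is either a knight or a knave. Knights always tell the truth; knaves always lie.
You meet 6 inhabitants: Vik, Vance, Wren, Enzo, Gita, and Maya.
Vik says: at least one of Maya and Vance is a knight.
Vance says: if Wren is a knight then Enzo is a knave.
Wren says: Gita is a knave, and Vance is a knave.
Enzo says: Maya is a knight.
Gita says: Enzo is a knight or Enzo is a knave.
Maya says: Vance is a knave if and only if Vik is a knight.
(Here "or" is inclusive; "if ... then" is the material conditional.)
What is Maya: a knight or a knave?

Maya is a knave.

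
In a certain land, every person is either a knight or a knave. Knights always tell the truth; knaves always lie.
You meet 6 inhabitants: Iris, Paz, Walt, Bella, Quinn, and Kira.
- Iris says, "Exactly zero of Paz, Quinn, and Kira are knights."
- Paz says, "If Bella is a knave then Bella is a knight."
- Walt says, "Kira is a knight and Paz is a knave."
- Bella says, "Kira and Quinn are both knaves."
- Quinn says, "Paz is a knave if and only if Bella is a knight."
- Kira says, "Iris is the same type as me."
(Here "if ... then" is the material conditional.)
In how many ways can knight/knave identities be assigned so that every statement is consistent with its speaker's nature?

0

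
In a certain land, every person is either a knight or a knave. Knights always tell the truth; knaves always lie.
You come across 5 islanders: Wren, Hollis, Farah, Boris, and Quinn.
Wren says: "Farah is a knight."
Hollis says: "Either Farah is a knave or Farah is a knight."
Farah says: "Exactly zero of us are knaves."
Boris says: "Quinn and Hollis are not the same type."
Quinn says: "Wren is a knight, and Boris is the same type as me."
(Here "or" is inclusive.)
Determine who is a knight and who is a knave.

Wren is a knave, Hollis is a knight, Farah is a knave, Boris is a knight, and Quinn is a knave.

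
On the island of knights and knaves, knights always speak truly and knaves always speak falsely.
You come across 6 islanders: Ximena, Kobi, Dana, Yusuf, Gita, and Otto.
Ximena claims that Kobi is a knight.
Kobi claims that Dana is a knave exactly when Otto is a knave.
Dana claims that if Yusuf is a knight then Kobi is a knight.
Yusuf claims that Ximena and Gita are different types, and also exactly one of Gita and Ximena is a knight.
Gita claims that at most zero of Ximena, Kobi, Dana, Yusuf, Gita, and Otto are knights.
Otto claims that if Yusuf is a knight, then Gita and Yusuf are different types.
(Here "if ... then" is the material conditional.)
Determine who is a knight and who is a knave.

Ximena is a knight, Kobi is a knight, Dana is a knight, Yusuf is a knight, Gita is a knave, and Otto is a knight.

Since Ximena is a knight, "Kobi is a knight" needs to be true, which holds.
As a knight, Kobi's statement "Dana is a knave exactly when Otto is a knave" should be true; it is.
Dana is a knight, so "if Yusuf is a knight then Kobi is a knight" must be true — and it is.
Yusuf (knight): "Ximena and Gita are different types, and also exactly one of Gita and Ximena is a knight" — true. ✓
Gita is a knave; "at most zero of Ximena, Kobi, Dana, Yusuf, Gita, and Otto are knights" is False, as required.
Otto is a knight, so "if Yusuf is a knight, then Gita and Yusuf are different types" must be true — and it is.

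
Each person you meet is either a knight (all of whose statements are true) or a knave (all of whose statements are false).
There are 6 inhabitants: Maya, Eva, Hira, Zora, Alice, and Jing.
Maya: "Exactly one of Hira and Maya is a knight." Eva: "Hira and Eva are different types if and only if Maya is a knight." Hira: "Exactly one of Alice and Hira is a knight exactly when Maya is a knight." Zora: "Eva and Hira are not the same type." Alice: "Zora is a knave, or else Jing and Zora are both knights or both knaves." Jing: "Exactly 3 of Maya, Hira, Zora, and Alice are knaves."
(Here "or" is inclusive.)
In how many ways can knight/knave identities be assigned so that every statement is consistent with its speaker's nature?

Consistent assignments:
  Maya=knight, Eva=knight, Hira=knave, Zora=knight, Alice=knave, Jing=knave

1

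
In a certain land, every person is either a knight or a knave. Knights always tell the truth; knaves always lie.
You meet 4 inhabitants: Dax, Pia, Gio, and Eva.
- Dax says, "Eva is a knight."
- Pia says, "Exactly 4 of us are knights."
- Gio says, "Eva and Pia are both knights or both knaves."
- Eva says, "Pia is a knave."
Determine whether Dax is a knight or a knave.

Consistent assignments: {Dax=knight, Pia=knave, Gio=knave, Eva=knight}
In every consistent assignment, Dax is a knight.

Dax is a knight.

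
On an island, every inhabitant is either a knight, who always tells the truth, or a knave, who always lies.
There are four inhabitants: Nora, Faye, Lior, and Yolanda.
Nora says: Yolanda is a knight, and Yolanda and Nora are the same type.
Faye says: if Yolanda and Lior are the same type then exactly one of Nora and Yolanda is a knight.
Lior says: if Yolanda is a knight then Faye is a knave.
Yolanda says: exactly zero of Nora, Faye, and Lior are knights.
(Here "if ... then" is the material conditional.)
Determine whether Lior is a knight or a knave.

Lior is a knight.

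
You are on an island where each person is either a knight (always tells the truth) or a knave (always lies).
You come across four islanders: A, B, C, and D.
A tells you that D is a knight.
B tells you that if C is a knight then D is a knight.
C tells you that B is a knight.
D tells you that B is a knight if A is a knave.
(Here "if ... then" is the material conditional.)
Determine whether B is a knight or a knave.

B is a knight.

Consistent assignments: {A=knight, B=knight, C=knight, D=knight}
In every consistent assignment, B is a knight.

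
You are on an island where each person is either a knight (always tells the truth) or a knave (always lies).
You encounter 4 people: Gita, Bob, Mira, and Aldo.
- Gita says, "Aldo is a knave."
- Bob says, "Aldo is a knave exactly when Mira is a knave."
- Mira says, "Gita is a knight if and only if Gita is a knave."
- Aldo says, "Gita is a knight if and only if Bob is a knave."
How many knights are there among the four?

2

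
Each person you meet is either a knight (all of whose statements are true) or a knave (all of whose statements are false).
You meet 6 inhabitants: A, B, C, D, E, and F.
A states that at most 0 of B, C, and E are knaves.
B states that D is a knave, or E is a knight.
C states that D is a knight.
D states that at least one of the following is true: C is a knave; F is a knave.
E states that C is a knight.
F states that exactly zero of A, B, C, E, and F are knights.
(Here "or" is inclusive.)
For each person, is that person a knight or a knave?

As a knight, A's statement "at most 0 of B, C, and E are knaves" should be True; it is.
B is a knight; "D is a knave, or E is a knight" is True, as required.
C is a knight, so "D is a knight" must be True — and it is.
Since D is a knight, "at least one of the following is true: C is a knave; F is a knave" needs to be True, which holds.
E is a knight, so "C is a knight" must be True — and it is.
F is a knave, and the claim "exactly zero of A, B, C, E, and F are knights" is indeed False.

Knights: A, B, C, D, and E. Knaves: F.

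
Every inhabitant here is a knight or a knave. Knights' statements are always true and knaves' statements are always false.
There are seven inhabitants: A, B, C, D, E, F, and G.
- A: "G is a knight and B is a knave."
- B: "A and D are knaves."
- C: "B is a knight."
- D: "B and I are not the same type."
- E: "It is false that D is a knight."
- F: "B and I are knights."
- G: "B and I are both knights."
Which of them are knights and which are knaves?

A is a knave, B is a knave, C is a knave, D is a knight, E is a knave, F is a knave, and G is a knave.

A (knave): "G is a knight and B is a knave" — False. ✓
B (knave): "A and D are knaves" — False. ✓
C is a knave, so "B is a knight" must be False — and it is.
D is a knight, so "B and I are not the same type" must be true — and it is.
Since E is a knave, "it is false that D is a knight" needs to be False, which holds.
F is a knave; "B and I are knights" is False, as required.
G (knave): "B and I are both knights" — False. ✓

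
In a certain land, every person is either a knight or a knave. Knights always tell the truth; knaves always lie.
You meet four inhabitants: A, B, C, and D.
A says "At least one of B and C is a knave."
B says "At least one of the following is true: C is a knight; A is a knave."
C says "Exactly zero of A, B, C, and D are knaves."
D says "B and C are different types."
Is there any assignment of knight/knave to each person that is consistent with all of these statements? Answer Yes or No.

Yes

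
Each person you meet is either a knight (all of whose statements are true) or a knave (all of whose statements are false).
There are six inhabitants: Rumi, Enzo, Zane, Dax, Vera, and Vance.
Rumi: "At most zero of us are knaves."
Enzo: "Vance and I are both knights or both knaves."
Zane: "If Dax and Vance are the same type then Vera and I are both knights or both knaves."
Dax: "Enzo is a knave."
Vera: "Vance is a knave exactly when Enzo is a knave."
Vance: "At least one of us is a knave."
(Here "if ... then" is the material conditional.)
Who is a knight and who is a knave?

Rumi is a knave, Enzo is a knight, Zane is a knight, Dax is a knave, Vera is a knight, and Vance is a knight.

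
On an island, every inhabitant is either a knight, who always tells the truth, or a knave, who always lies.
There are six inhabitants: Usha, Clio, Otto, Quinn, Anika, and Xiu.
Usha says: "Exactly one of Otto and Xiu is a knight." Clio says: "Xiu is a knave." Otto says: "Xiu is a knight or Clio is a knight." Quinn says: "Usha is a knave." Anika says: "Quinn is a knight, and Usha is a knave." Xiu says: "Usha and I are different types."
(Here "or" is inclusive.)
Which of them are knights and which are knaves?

Usha (knave): "exactly one of Otto and Xiu is a knight" — false. ✓
Clio (knave): "Xiu is a knave" — false. ✓
Otto (knight): "Xiu is a knight or Clio is a knight" — true. ✓
Quinn is a knight; "Usha is a knave" is true, as required.
Anika is a knight, and the claim "Quinn is a knight, and Usha is a knave" is indeed true.
Xiu (knight): "Usha and I are different types" — true. ✓

Usha is a knave, Clio is a knave, Otto is a knight, Quinn is a knight, Anika is a knight, and Xiu is a knight.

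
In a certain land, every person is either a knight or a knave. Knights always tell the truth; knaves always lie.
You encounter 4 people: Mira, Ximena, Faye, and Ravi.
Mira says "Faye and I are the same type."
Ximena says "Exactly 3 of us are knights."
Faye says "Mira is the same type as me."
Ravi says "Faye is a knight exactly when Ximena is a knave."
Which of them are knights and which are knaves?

Mira (knight): "Faye and I are the same type" — True. ✓
Ximena is a knight, and the claim "exactly 3 of us are knights" is indeed True.
Faye is a knight; "Mira is the same type as me" is True, as required.
Ravi (knave): "Faye is a knight exactly when Ximena is a knave" — False. ✓

Knights: Mira, Ximena, and Faye. Knaves: Ravi.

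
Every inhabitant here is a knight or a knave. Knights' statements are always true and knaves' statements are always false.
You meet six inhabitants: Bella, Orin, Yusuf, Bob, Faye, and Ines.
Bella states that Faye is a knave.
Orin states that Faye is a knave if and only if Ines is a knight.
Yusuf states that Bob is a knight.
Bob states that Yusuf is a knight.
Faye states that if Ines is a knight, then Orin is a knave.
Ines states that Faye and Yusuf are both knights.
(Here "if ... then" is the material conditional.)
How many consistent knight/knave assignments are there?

2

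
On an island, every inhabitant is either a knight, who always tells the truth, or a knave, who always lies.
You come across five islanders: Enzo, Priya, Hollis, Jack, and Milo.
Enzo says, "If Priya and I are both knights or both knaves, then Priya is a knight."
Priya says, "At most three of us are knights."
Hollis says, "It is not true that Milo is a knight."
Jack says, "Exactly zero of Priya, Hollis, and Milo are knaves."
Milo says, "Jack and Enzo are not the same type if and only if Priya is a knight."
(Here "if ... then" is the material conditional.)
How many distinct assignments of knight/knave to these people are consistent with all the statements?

1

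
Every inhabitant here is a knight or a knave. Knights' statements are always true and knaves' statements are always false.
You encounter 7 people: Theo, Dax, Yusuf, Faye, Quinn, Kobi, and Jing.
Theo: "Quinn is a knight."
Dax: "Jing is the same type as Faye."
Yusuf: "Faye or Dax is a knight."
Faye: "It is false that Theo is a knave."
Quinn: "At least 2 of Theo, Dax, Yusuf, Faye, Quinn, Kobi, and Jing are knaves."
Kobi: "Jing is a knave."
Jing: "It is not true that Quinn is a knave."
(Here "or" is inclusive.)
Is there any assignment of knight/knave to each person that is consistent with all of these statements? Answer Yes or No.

No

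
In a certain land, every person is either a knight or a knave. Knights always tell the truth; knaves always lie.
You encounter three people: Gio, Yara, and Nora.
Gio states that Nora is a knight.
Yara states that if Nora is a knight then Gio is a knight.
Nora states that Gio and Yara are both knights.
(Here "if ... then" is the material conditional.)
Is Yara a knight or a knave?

Yara is a knight.

Consistent assignments: {Gio=knight, Yara=knight, Nora=knight}; {Gio=knave, Yara=knight, Nora=knave}
In every consistent assignment, Yara is a knight.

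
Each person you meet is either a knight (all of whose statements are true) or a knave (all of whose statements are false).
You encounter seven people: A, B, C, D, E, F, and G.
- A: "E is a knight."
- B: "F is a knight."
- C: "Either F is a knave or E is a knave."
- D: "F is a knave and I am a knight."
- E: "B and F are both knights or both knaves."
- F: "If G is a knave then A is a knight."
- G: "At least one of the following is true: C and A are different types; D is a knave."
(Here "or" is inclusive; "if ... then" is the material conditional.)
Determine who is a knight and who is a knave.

A is a knight, so "E is a knight" must be True — and it is.
B is a knight, and the claim "F is a knight" is indeed True.
C (knave): "either F is a knave or E is a knave" — false. ✓
Since D is a knave, "F is a knave and I am a knight" needs to be false, which holds.
As a knight, E's statement "B and F are both knights or both knaves" should be True; it is.
F is a knight, and the claim "if G is a knave then A is a knight" is indeed True.
G (knight): "at least one of the following is true: C and A are different types; D is a knave" — True. ✓

Knights: A, B, E, F, and G. Knaves: C and D.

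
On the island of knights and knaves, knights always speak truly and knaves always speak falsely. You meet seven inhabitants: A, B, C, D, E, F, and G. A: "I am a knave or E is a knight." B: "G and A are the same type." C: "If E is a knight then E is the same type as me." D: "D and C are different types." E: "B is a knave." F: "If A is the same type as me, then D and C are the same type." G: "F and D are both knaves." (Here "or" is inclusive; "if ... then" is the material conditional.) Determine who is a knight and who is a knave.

A is a knight, so "I am a knave or E is a knight" must be True — and it is.
B is a knave, so "G and A are the same type" must be False — and it is.
C is a knave, and the claim "if E is a knight then E is the same type as me" is indeed False.
Since D is a knave, "D and C are different types" needs to be False, which holds.
Since E is a knight, "B is a knave" needs to be True, which holds.
F is a knight, and the claim "if A is the same type as me, then D and C are the same type" is indeed True.
G is a knave; "F and D are both knaves" is False, as required.

A is a knight, B is a knave, C is a knave, D is a knave, E is a knight, F is a knight, and G is a knave.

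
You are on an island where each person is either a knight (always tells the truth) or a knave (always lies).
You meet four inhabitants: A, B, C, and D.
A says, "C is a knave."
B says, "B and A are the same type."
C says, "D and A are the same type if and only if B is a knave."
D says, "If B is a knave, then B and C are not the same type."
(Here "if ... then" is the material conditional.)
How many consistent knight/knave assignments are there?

2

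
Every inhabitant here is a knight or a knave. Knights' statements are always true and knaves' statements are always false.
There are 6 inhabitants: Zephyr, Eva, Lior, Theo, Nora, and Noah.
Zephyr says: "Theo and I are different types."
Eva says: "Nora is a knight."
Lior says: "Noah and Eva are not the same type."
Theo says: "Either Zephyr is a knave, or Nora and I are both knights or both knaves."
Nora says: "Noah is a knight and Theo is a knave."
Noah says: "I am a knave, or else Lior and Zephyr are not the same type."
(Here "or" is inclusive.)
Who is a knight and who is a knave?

Zephyr is a knight, and the claim "Theo and I are different types" is indeed True.
Eva (knight): "Nora is a knight" — True. ✓
Lior is a knave, and the claim "Noah and Eva are not the same type" is indeed false.
As a knave, Theo's statement "either Zephyr is a knave, or Nora and I are both knights or both knaves" should be false; it is.
Nora is a knight; "Noah is a knight and Theo is a knave" is True, as required.
Noah is a knight; "I am a knave, or else Lior and Zephyr are not the same type" is True, as required.

Zephyr is a knight, Eva is a knight, Lior is a knave, Theo is a knave, Nora is a knight, and Noah is a knight.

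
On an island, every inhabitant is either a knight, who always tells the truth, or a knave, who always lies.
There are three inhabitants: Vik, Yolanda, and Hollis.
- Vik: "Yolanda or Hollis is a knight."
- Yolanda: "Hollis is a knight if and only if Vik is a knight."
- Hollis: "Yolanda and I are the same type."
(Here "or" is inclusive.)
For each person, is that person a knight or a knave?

Vik is a knight, Yolanda is a knight, and Hollis is a knight.

As a knight, Vik's statement "Yolanda or Hollis is a knight" should be True; it is.
Yolanda is a knight, and the claim "Hollis is a knight if and only if Vik is a knight" is indeed True.
Hollis is a knight; "Yolanda and I are the same type" is True, as required.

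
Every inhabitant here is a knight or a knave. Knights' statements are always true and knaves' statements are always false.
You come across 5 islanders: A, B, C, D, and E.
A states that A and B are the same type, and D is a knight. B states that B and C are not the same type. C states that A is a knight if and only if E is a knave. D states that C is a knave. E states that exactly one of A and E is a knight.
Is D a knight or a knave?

D is a knight.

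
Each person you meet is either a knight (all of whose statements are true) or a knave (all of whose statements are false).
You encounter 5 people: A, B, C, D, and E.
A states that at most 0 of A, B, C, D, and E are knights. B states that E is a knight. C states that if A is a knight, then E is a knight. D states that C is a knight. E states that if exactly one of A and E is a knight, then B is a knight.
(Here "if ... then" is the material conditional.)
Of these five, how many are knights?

The unique consistent assignment is A=knave, B=knight, C=knight, D=knight, E=knight.
That has 4 knights.

4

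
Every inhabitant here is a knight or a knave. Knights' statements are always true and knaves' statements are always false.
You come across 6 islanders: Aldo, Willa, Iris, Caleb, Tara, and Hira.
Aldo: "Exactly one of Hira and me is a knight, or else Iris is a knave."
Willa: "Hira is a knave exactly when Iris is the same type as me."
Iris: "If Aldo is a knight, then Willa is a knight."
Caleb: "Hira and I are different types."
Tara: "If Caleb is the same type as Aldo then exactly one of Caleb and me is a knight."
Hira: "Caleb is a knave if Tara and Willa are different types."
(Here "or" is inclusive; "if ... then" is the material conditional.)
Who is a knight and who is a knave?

Aldo is a knave, Willa is a knave, Iris is a knight, Caleb is a knight, Tara is a knight, and Hira is a knave.

Aldo is a knave, and the claim "exactly one of Hira and me is a knight, or else Iris is a knave" is indeed False.
As a knave, Willa's statement "Hira is a knave exactly when Iris is the same type as me" should be False; it is.
Iris is a knight, and the claim "if Aldo is a knight, then Willa is a knight" is indeed true.
Caleb is a knight; "Hira and I are different types" is true, as required.
Tara (knight): "if Caleb is the same type as Aldo then exactly one of Caleb and me is a knight" — true. ✓
As a knave, Hira's statement "Caleb is a knave if Tara and Willa are different types" should be False; it is.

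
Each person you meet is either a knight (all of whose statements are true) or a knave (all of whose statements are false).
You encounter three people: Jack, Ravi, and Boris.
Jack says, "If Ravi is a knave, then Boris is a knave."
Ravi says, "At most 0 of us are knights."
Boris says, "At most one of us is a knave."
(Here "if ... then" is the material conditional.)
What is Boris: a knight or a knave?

Boris is a knave.

Consistent assignments: {Jack=knight, Ravi=knave, Boris=knave}
In every consistent assignment, Boris is a knave.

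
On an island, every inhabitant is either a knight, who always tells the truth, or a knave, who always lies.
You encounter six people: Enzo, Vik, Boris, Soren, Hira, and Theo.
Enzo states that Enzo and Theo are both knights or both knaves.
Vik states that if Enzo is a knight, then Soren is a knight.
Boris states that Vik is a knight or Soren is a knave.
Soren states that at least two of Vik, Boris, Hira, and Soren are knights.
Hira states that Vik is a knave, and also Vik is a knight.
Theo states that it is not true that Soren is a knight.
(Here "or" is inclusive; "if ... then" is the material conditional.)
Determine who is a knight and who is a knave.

Knights: Enzo, Boris, and Theo. Knaves: Vik, Soren, and Hira.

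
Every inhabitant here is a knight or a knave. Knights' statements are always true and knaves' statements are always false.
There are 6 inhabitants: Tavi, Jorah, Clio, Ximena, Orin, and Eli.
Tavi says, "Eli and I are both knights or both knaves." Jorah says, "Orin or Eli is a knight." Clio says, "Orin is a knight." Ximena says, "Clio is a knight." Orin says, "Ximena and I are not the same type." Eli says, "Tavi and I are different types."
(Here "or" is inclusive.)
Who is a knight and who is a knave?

Knights: Jorah and Eli. Knaves: Tavi, Clio, Ximena, and Orin.

Tavi is a knave, so "Eli and I are both knights or both knaves" must be false — and it is.
Jorah (knight): "Orin or Eli is a knight" — True. ✓
Clio (knave): "Orin is a knight" — false. ✓
Ximena is a knave, and the claim "Clio is a knight" is indeed false.
Orin is a knave, so "Ximena and I are not the same type" must be false — and it is.
As a knight, Eli's statement "Tavi and I are different types" should be True; it is.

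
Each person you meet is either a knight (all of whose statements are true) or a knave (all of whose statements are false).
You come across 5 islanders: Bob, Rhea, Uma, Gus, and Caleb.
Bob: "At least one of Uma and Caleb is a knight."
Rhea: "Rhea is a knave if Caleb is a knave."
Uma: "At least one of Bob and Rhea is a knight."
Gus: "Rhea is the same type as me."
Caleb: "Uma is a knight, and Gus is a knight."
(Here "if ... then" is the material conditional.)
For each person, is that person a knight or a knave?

Bob is a knight, Rhea is a knight, Uma is a knight, Gus is a knight, and Caleb is a knight.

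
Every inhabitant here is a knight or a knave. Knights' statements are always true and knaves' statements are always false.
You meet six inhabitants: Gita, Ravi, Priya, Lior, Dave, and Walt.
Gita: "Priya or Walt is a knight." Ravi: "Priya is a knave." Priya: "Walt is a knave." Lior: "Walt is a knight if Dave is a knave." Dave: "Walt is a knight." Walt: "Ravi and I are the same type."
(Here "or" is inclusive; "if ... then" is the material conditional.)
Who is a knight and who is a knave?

Gita is a knight, so "Priya or Walt is a knight" must be true — and it is.
As a knight, Ravi's statement "Priya is a knave" should be true; it is.
Priya is a knave; "Walt is a knave" is false, as required.
Lior is a knight; "Walt is a knight if Dave is a knave" is true, as required.
Dave is a knight, so "Walt is a knight" must be true — and it is.
Walt is a knight, so "Ravi and I are the same type" must be true — and it is.

Gita is a knight, Ravi is a knight, Priya is a knave, Lior is a knight, Dave is a knight, and Walt is a knight.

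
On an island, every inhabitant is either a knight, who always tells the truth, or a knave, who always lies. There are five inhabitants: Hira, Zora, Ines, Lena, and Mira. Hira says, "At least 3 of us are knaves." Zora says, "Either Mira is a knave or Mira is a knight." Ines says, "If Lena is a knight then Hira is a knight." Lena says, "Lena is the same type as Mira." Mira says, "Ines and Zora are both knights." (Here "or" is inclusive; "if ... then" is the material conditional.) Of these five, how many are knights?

3

The unique consistent assignment is Hira=knave, Zora=knight, Ines=knight, Lena=knave, Mira=knight.
That has 3 knights.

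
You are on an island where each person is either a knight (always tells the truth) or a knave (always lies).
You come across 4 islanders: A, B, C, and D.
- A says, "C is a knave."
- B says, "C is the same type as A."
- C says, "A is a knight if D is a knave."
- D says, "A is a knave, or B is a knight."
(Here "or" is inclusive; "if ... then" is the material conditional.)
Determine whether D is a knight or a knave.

D is a knight.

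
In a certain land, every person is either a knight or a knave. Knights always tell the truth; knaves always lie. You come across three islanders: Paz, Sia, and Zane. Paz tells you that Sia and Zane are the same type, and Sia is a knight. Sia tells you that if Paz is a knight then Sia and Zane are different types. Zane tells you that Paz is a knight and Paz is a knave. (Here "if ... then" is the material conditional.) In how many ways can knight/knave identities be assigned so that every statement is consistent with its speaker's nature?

Consistent assignments:
  Paz=knave, Sia=knight, Zane=knave

1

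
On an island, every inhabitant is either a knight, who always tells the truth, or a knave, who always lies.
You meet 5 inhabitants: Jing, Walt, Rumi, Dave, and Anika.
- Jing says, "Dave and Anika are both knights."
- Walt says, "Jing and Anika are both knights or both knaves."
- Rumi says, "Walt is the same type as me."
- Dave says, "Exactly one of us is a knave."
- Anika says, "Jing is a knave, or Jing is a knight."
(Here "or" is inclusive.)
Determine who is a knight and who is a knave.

Jing is a knight, Walt is a knight, Rumi is a knave, Dave is a knight, and Anika is a knight.

Jing is a knight, so "Dave and Anika are both knights" must be true — and it is.
Since Walt is a knight, "Jing and Anika are both knights or both knaves" needs to be true, which holds.
Rumi (knave): "Walt is the same type as me" — false. ✓
Since Dave is a knight, "exactly one of us is a knave" needs to be true, which holds.
Anika (knight): "Jing is a knave, or Jing is a knight" — true. ✓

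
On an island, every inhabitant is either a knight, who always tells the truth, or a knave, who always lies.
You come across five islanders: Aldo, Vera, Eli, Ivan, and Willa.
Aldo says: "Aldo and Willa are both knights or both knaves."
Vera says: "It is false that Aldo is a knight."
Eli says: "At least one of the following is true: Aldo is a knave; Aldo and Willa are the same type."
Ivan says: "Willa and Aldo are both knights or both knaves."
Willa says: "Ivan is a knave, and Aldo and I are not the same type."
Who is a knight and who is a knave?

Aldo is a knave, Vera is a knight, Eli is a knight, Ivan is a knave, and Willa is a knight.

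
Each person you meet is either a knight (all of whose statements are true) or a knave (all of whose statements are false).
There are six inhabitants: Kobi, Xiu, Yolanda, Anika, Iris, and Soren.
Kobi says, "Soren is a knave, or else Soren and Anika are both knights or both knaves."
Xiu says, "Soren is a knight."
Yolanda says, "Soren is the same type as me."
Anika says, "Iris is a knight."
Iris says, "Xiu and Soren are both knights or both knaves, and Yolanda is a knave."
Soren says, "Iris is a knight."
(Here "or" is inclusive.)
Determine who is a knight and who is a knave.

Since Kobi is a knight, "Soren is a knave, or else Soren and Anika are both knights or both knaves" needs to be True, which holds.
As a knight, Xiu's statement "Soren is a knight" should be True; it is.
Yolanda is a knave, so "Soren is the same type as me" must be False — and it is.
Since Anika is a knight, "Iris is a knight" needs to be True, which holds.
Iris is a knight, so "Xiu and Soren are both knights or both knaves, and Yolanda is a knave" must be True — and it is.
As a knight, Soren's statement "Iris is a knight" should be True; it is.

Kobi is a knight, Xiu is a knight, Yolanda is a knave, Anika is a knight, Iris is a knight, and Soren is a knight.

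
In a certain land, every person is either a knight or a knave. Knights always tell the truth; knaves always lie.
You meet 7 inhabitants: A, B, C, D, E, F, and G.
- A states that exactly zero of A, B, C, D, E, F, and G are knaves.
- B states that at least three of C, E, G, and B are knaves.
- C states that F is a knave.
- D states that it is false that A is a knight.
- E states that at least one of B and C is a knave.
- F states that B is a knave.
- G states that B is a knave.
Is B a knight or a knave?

Consistent assignments: {A=knave, B=knave, C=knave, D=knight, E=knight, F=knight, G=knight}
In every consistent assignment, B is a knave.

B is a knave.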